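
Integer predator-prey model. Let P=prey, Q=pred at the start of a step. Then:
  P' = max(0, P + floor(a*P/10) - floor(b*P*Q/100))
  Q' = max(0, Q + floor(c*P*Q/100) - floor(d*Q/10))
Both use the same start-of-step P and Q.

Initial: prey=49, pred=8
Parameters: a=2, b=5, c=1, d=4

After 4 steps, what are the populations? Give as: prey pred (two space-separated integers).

Answer: 22 6

Derivation:
Step 1: prey: 49+9-19=39; pred: 8+3-3=8
Step 2: prey: 39+7-15=31; pred: 8+3-3=8
Step 3: prey: 31+6-12=25; pred: 8+2-3=7
Step 4: prey: 25+5-8=22; pred: 7+1-2=6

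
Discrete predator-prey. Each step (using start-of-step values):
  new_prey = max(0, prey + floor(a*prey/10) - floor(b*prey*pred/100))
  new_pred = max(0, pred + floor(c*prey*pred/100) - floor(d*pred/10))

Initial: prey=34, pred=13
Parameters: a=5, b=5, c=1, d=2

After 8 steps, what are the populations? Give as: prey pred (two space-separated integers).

Step 1: prey: 34+17-22=29; pred: 13+4-2=15
Step 2: prey: 29+14-21=22; pred: 15+4-3=16
Step 3: prey: 22+11-17=16; pred: 16+3-3=16
Step 4: prey: 16+8-12=12; pred: 16+2-3=15
Step 5: prey: 12+6-9=9; pred: 15+1-3=13
Step 6: prey: 9+4-5=8; pred: 13+1-2=12
Step 7: prey: 8+4-4=8; pred: 12+0-2=10
Step 8: prey: 8+4-4=8; pred: 10+0-2=8

Answer: 8 8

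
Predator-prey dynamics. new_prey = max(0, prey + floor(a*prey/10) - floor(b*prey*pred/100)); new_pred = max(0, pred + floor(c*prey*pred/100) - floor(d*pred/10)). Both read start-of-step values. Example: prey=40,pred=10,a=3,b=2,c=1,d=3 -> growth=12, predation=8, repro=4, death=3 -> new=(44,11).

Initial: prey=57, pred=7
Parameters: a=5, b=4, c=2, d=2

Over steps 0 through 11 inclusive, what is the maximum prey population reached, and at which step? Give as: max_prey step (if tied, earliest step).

Answer: 70 1

Derivation:
Step 1: prey: 57+28-15=70; pred: 7+7-1=13
Step 2: prey: 70+35-36=69; pred: 13+18-2=29
Step 3: prey: 69+34-80=23; pred: 29+40-5=64
Step 4: prey: 23+11-58=0; pred: 64+29-12=81
Step 5: prey: 0+0-0=0; pred: 81+0-16=65
Step 6: prey: 0+0-0=0; pred: 65+0-13=52
Step 7: prey: 0+0-0=0; pred: 52+0-10=42
Step 8: prey: 0+0-0=0; pred: 42+0-8=34
Step 9: prey: 0+0-0=0; pred: 34+0-6=28
Step 10: prey: 0+0-0=0; pred: 28+0-5=23
Step 11: prey: 0+0-0=0; pred: 23+0-4=19
Max prey = 70 at step 1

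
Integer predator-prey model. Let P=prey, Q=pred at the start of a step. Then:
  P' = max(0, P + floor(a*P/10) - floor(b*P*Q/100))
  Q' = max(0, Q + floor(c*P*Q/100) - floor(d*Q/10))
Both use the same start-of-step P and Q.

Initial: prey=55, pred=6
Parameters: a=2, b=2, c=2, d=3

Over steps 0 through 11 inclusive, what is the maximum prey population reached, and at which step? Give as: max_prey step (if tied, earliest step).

Step 1: prey: 55+11-6=60; pred: 6+6-1=11
Step 2: prey: 60+12-13=59; pred: 11+13-3=21
Step 3: prey: 59+11-24=46; pred: 21+24-6=39
Step 4: prey: 46+9-35=20; pred: 39+35-11=63
Step 5: prey: 20+4-25=0; pred: 63+25-18=70
Step 6: prey: 0+0-0=0; pred: 70+0-21=49
Step 7: prey: 0+0-0=0; pred: 49+0-14=35
Step 8: prey: 0+0-0=0; pred: 35+0-10=25
Step 9: prey: 0+0-0=0; pred: 25+0-7=18
Step 10: prey: 0+0-0=0; pred: 18+0-5=13
Step 11: prey: 0+0-0=0; pred: 13+0-3=10
Max prey = 60 at step 1

Answer: 60 1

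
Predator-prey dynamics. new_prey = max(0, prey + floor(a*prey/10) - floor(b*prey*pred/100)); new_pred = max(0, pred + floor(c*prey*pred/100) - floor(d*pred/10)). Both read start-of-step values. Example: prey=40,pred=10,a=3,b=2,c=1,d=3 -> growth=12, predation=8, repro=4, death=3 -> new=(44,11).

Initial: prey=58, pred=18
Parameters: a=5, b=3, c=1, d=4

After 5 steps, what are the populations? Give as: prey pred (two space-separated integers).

Step 1: prey: 58+29-31=56; pred: 18+10-7=21
Step 2: prey: 56+28-35=49; pred: 21+11-8=24
Step 3: prey: 49+24-35=38; pred: 24+11-9=26
Step 4: prey: 38+19-29=28; pred: 26+9-10=25
Step 5: prey: 28+14-21=21; pred: 25+7-10=22

Answer: 21 22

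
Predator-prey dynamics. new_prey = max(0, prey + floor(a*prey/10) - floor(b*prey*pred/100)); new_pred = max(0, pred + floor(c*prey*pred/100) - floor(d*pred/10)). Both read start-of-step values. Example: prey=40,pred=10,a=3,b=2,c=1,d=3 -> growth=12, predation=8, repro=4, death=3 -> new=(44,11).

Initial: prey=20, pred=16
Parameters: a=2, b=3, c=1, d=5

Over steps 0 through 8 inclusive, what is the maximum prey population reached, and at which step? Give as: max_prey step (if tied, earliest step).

Answer: 30 8

Derivation:
Step 1: prey: 20+4-9=15; pred: 16+3-8=11
Step 2: prey: 15+3-4=14; pred: 11+1-5=7
Step 3: prey: 14+2-2=14; pred: 7+0-3=4
Step 4: prey: 14+2-1=15; pred: 4+0-2=2
Step 5: prey: 15+3-0=18; pred: 2+0-1=1
Step 6: prey: 18+3-0=21; pred: 1+0-0=1
Step 7: prey: 21+4-0=25; pred: 1+0-0=1
Step 8: prey: 25+5-0=30; pred: 1+0-0=1
Max prey = 30 at step 8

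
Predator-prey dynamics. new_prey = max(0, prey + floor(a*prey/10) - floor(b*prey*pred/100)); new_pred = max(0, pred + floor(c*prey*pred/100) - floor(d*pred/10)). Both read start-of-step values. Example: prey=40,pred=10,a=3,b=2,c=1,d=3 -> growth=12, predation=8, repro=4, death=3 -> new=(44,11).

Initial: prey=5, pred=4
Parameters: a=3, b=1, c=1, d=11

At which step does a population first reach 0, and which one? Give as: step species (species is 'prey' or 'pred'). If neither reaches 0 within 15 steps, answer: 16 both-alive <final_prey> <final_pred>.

Answer: 1 pred

Derivation:
Step 1: prey: 5+1-0=6; pred: 4+0-4=0
First extinction: pred at step 1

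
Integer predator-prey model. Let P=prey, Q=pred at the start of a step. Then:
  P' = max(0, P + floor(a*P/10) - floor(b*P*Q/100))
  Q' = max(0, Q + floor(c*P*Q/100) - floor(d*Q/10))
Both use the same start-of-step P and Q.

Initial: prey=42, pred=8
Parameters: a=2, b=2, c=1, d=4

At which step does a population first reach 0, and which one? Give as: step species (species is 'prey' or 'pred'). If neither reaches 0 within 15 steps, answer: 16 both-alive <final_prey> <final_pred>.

Answer: 16 both-alive 27 16

Derivation:
Step 1: prey: 42+8-6=44; pred: 8+3-3=8
Step 2: prey: 44+8-7=45; pred: 8+3-3=8
Step 3: prey: 45+9-7=47; pred: 8+3-3=8
Step 4: prey: 47+9-7=49; pred: 8+3-3=8
Step 5: prey: 49+9-7=51; pred: 8+3-3=8
Step 6: prey: 51+10-8=53; pred: 8+4-3=9
Step 7: prey: 53+10-9=54; pred: 9+4-3=10
Step 8: prey: 54+10-10=54; pred: 10+5-4=11
Step 9: prey: 54+10-11=53; pred: 11+5-4=12
Step 10: prey: 53+10-12=51; pred: 12+6-4=14
Step 11: prey: 51+10-14=47; pred: 14+7-5=16
Step 12: prey: 47+9-15=41; pred: 16+7-6=17
Step 13: prey: 41+8-13=36; pred: 17+6-6=17
Step 14: prey: 36+7-12=31; pred: 17+6-6=17
Step 15: prey: 31+6-10=27; pred: 17+5-6=16
No extinction within 15 steps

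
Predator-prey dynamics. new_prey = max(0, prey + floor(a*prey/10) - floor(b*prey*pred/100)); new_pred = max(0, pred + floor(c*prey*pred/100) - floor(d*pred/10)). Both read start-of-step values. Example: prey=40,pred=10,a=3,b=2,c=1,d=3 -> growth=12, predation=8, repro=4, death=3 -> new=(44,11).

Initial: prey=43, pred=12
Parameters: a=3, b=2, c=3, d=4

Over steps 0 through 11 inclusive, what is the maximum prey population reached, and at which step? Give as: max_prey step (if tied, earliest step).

Step 1: prey: 43+12-10=45; pred: 12+15-4=23
Step 2: prey: 45+13-20=38; pred: 23+31-9=45
Step 3: prey: 38+11-34=15; pred: 45+51-18=78
Step 4: prey: 15+4-23=0; pred: 78+35-31=82
Step 5: prey: 0+0-0=0; pred: 82+0-32=50
Step 6: prey: 0+0-0=0; pred: 50+0-20=30
Step 7: prey: 0+0-0=0; pred: 30+0-12=18
Step 8: prey: 0+0-0=0; pred: 18+0-7=11
Step 9: prey: 0+0-0=0; pred: 11+0-4=7
Step 10: prey: 0+0-0=0; pred: 7+0-2=5
Step 11: prey: 0+0-0=0; pred: 5+0-2=3
Max prey = 45 at step 1

Answer: 45 1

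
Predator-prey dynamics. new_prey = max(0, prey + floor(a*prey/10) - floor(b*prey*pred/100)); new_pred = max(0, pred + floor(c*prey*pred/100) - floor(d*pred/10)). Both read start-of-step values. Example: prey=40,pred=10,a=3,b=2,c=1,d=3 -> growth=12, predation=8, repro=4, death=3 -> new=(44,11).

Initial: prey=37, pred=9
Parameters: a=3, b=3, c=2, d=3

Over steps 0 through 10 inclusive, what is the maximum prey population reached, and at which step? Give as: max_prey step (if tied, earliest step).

Step 1: prey: 37+11-9=39; pred: 9+6-2=13
Step 2: prey: 39+11-15=35; pred: 13+10-3=20
Step 3: prey: 35+10-21=24; pred: 20+14-6=28
Step 4: prey: 24+7-20=11; pred: 28+13-8=33
Step 5: prey: 11+3-10=4; pred: 33+7-9=31
Step 6: prey: 4+1-3=2; pred: 31+2-9=24
Step 7: prey: 2+0-1=1; pred: 24+0-7=17
Step 8: prey: 1+0-0=1; pred: 17+0-5=12
Step 9: prey: 1+0-0=1; pred: 12+0-3=9
Step 10: prey: 1+0-0=1; pred: 9+0-2=7
Max prey = 39 at step 1

Answer: 39 1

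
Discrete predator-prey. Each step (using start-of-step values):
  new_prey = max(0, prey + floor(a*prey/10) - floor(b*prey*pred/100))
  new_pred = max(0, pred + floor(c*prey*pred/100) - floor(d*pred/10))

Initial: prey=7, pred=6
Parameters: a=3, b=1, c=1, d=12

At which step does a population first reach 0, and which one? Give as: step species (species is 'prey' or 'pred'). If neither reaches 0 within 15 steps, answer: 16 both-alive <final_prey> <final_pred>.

Answer: 1 pred

Derivation:
Step 1: prey: 7+2-0=9; pred: 6+0-7=0
First extinction: pred at step 1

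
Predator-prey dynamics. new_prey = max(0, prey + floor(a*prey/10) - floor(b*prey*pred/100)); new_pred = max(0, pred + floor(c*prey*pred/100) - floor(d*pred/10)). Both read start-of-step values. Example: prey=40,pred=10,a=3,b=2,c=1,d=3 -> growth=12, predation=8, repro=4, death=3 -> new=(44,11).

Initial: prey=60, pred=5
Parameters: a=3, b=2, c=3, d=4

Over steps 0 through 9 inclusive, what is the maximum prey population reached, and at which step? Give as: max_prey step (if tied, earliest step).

Answer: 76 2

Derivation:
Step 1: prey: 60+18-6=72; pred: 5+9-2=12
Step 2: prey: 72+21-17=76; pred: 12+25-4=33
Step 3: prey: 76+22-50=48; pred: 33+75-13=95
Step 4: prey: 48+14-91=0; pred: 95+136-38=193
Step 5: prey: 0+0-0=0; pred: 193+0-77=116
Step 6: prey: 0+0-0=0; pred: 116+0-46=70
Step 7: prey: 0+0-0=0; pred: 70+0-28=42
Step 8: prey: 0+0-0=0; pred: 42+0-16=26
Step 9: prey: 0+0-0=0; pred: 26+0-10=16
Max prey = 76 at step 2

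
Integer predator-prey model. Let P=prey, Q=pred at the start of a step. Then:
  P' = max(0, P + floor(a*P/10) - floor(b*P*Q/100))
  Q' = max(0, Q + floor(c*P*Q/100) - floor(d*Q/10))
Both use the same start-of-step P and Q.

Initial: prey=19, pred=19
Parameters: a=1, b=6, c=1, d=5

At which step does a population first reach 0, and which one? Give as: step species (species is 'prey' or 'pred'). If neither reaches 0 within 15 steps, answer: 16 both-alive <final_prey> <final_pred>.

Step 1: prey: 19+1-21=0; pred: 19+3-9=13
First extinction: prey at step 1

Answer: 1 prey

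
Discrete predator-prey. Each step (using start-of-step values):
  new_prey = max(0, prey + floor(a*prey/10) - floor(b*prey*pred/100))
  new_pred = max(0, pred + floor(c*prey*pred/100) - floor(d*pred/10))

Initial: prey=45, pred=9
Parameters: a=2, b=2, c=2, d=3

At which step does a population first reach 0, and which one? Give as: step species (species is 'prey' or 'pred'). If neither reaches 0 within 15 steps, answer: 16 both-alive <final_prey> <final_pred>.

Answer: 16 both-alive 1 3

Derivation:
Step 1: prey: 45+9-8=46; pred: 9+8-2=15
Step 2: prey: 46+9-13=42; pred: 15+13-4=24
Step 3: prey: 42+8-20=30; pred: 24+20-7=37
Step 4: prey: 30+6-22=14; pred: 37+22-11=48
Step 5: prey: 14+2-13=3; pred: 48+13-14=47
Step 6: prey: 3+0-2=1; pred: 47+2-14=35
Step 7: prey: 1+0-0=1; pred: 35+0-10=25
Step 8: prey: 1+0-0=1; pred: 25+0-7=18
Step 9: prey: 1+0-0=1; pred: 18+0-5=13
Step 10: prey: 1+0-0=1; pred: 13+0-3=10
Step 11: prey: 1+0-0=1; pred: 10+0-3=7
Step 12: prey: 1+0-0=1; pred: 7+0-2=5
Step 13: prey: 1+0-0=1; pred: 5+0-1=4
Step 14: prey: 1+0-0=1; pred: 4+0-1=3
Step 15: prey: 1+0-0=1; pred: 3+0-0=3
No extinction within 15 steps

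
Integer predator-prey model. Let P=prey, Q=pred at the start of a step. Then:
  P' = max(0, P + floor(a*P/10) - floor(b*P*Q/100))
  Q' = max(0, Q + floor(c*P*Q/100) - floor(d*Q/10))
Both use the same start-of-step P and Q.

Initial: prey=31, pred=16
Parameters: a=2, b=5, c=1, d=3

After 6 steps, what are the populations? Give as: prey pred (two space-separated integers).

Answer: 2 4

Derivation:
Step 1: prey: 31+6-24=13; pred: 16+4-4=16
Step 2: prey: 13+2-10=5; pred: 16+2-4=14
Step 3: prey: 5+1-3=3; pred: 14+0-4=10
Step 4: prey: 3+0-1=2; pred: 10+0-3=7
Step 5: prey: 2+0-0=2; pred: 7+0-2=5
Step 6: prey: 2+0-0=2; pred: 5+0-1=4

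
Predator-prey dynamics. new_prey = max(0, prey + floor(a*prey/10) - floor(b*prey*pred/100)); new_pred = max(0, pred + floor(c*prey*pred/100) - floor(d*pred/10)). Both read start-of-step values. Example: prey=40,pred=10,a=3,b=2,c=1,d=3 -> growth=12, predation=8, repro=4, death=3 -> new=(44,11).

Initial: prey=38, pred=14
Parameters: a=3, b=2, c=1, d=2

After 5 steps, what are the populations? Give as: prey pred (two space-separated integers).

Answer: 22 28

Derivation:
Step 1: prey: 38+11-10=39; pred: 14+5-2=17
Step 2: prey: 39+11-13=37; pred: 17+6-3=20
Step 3: prey: 37+11-14=34; pred: 20+7-4=23
Step 4: prey: 34+10-15=29; pred: 23+7-4=26
Step 5: prey: 29+8-15=22; pred: 26+7-5=28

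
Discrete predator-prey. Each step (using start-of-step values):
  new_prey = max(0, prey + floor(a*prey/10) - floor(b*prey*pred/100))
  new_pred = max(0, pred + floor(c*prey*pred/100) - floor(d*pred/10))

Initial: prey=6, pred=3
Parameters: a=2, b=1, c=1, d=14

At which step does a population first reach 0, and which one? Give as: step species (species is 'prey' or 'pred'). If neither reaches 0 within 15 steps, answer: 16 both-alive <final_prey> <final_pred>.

Step 1: prey: 6+1-0=7; pred: 3+0-4=0
First extinction: pred at step 1

Answer: 1 pred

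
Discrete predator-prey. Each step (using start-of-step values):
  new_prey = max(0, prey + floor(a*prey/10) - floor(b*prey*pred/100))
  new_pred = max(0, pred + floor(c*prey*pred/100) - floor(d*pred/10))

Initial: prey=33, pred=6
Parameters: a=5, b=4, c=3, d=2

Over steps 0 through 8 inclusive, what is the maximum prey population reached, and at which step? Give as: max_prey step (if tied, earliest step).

Step 1: prey: 33+16-7=42; pred: 6+5-1=10
Step 2: prey: 42+21-16=47; pred: 10+12-2=20
Step 3: prey: 47+23-37=33; pred: 20+28-4=44
Step 4: prey: 33+16-58=0; pred: 44+43-8=79
Step 5: prey: 0+0-0=0; pred: 79+0-15=64
Step 6: prey: 0+0-0=0; pred: 64+0-12=52
Step 7: prey: 0+0-0=0; pred: 52+0-10=42
Step 8: prey: 0+0-0=0; pred: 42+0-8=34
Max prey = 47 at step 2

Answer: 47 2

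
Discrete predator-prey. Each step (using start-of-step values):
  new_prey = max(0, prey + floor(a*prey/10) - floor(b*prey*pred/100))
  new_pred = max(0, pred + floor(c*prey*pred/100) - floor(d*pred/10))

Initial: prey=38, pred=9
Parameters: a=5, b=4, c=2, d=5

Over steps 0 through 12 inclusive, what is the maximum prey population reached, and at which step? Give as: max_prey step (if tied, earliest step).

Answer: 47 2

Derivation:
Step 1: prey: 38+19-13=44; pred: 9+6-4=11
Step 2: prey: 44+22-19=47; pred: 11+9-5=15
Step 3: prey: 47+23-28=42; pred: 15+14-7=22
Step 4: prey: 42+21-36=27; pred: 22+18-11=29
Step 5: prey: 27+13-31=9; pred: 29+15-14=30
Step 6: prey: 9+4-10=3; pred: 30+5-15=20
Step 7: prey: 3+1-2=2; pred: 20+1-10=11
Step 8: prey: 2+1-0=3; pred: 11+0-5=6
Step 9: prey: 3+1-0=4; pred: 6+0-3=3
Step 10: prey: 4+2-0=6; pred: 3+0-1=2
Step 11: prey: 6+3-0=9; pred: 2+0-1=1
Step 12: prey: 9+4-0=13; pred: 1+0-0=1
Max prey = 47 at step 2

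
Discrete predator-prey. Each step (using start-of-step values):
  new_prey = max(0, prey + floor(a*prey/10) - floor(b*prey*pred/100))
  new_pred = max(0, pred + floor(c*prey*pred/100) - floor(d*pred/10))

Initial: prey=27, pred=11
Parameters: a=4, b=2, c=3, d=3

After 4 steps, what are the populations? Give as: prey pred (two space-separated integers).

Step 1: prey: 27+10-5=32; pred: 11+8-3=16
Step 2: prey: 32+12-10=34; pred: 16+15-4=27
Step 3: prey: 34+13-18=29; pred: 27+27-8=46
Step 4: prey: 29+11-26=14; pred: 46+40-13=73

Answer: 14 73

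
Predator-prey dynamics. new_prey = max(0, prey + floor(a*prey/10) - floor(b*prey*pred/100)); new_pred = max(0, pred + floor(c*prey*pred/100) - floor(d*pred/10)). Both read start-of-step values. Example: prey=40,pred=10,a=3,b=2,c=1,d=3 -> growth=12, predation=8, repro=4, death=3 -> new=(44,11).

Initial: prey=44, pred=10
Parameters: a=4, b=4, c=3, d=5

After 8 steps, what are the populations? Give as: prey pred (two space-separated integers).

Answer: 0 2

Derivation:
Step 1: prey: 44+17-17=44; pred: 10+13-5=18
Step 2: prey: 44+17-31=30; pred: 18+23-9=32
Step 3: prey: 30+12-38=4; pred: 32+28-16=44
Step 4: prey: 4+1-7=0; pred: 44+5-22=27
Step 5: prey: 0+0-0=0; pred: 27+0-13=14
Step 6: prey: 0+0-0=0; pred: 14+0-7=7
Step 7: prey: 0+0-0=0; pred: 7+0-3=4
Step 8: prey: 0+0-0=0; pred: 4+0-2=2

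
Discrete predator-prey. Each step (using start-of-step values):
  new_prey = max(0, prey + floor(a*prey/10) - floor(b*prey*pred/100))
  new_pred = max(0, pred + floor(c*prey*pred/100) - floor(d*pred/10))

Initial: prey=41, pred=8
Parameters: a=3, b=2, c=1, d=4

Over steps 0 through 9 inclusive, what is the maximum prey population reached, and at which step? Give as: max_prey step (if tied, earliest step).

Answer: 76 6

Derivation:
Step 1: prey: 41+12-6=47; pred: 8+3-3=8
Step 2: prey: 47+14-7=54; pred: 8+3-3=8
Step 3: prey: 54+16-8=62; pred: 8+4-3=9
Step 4: prey: 62+18-11=69; pred: 9+5-3=11
Step 5: prey: 69+20-15=74; pred: 11+7-4=14
Step 6: prey: 74+22-20=76; pred: 14+10-5=19
Step 7: prey: 76+22-28=70; pred: 19+14-7=26
Step 8: prey: 70+21-36=55; pred: 26+18-10=34
Step 9: prey: 55+16-37=34; pred: 34+18-13=39
Max prey = 76 at step 6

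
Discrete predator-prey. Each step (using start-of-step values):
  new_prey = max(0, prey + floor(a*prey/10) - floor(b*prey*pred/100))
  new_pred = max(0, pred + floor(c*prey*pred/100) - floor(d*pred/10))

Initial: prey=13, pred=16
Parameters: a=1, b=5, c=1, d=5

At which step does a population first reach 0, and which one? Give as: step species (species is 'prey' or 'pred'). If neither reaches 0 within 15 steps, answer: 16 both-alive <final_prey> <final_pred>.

Step 1: prey: 13+1-10=4; pred: 16+2-8=10
Step 2: prey: 4+0-2=2; pred: 10+0-5=5
Step 3: prey: 2+0-0=2; pred: 5+0-2=3
Step 4: prey: 2+0-0=2; pred: 3+0-1=2
Step 5: prey: 2+0-0=2; pred: 2+0-1=1
Step 6: prey: 2+0-0=2; pred: 1+0-0=1
Steps 7-15: state stable at prey=2, pred=1 (no change)
No extinction within 15 steps

Answer: 16 both-alive 2 1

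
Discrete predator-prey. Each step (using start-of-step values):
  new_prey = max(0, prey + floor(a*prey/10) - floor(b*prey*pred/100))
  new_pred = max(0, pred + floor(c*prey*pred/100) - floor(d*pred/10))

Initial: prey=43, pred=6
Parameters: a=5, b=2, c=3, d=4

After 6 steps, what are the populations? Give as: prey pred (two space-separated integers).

Answer: 0 77

Derivation:
Step 1: prey: 43+21-5=59; pred: 6+7-2=11
Step 2: prey: 59+29-12=76; pred: 11+19-4=26
Step 3: prey: 76+38-39=75; pred: 26+59-10=75
Step 4: prey: 75+37-112=0; pred: 75+168-30=213
Step 5: prey: 0+0-0=0; pred: 213+0-85=128
Step 6: prey: 0+0-0=0; pred: 128+0-51=77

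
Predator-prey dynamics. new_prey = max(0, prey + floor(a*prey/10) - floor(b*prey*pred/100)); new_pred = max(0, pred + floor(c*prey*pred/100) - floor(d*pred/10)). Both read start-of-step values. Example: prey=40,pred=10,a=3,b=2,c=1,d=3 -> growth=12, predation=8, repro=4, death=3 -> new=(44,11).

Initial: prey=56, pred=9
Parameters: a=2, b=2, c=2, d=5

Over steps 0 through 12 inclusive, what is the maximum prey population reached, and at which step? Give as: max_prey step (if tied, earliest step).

Step 1: prey: 56+11-10=57; pred: 9+10-4=15
Step 2: prey: 57+11-17=51; pred: 15+17-7=25
Step 3: prey: 51+10-25=36; pred: 25+25-12=38
Step 4: prey: 36+7-27=16; pred: 38+27-19=46
Step 5: prey: 16+3-14=5; pred: 46+14-23=37
Step 6: prey: 5+1-3=3; pred: 37+3-18=22
Step 7: prey: 3+0-1=2; pred: 22+1-11=12
Step 8: prey: 2+0-0=2; pred: 12+0-6=6
Step 9: prey: 2+0-0=2; pred: 6+0-3=3
Step 10: prey: 2+0-0=2; pred: 3+0-1=2
Step 11: prey: 2+0-0=2; pred: 2+0-1=1
Step 12: prey: 2+0-0=2; pred: 1+0-0=1
Max prey = 57 at step 1

Answer: 57 1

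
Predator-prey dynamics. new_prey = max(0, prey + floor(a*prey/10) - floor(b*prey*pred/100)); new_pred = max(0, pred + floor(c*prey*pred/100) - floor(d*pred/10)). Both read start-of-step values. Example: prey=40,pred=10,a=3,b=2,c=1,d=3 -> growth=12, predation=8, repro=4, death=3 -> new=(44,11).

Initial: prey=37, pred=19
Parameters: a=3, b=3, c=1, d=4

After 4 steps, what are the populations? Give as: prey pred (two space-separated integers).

Answer: 14 11

Derivation:
Step 1: prey: 37+11-21=27; pred: 19+7-7=19
Step 2: prey: 27+8-15=20; pred: 19+5-7=17
Step 3: prey: 20+6-10=16; pred: 17+3-6=14
Step 4: prey: 16+4-6=14; pred: 14+2-5=11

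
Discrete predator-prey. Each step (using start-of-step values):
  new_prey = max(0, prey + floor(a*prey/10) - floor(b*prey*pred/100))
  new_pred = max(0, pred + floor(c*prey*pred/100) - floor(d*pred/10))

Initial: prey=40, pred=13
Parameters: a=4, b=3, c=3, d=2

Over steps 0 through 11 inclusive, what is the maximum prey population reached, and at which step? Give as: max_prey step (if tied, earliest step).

Step 1: prey: 40+16-15=41; pred: 13+15-2=26
Step 2: prey: 41+16-31=26; pred: 26+31-5=52
Step 3: prey: 26+10-40=0; pred: 52+40-10=82
Step 4: prey: 0+0-0=0; pred: 82+0-16=66
Step 5: prey: 0+0-0=0; pred: 66+0-13=53
Step 6: prey: 0+0-0=0; pred: 53+0-10=43
Step 7: prey: 0+0-0=0; pred: 43+0-8=35
Step 8: prey: 0+0-0=0; pred: 35+0-7=28
Step 9: prey: 0+0-0=0; pred: 28+0-5=23
Step 10: prey: 0+0-0=0; pred: 23+0-4=19
Step 11: prey: 0+0-0=0; pred: 19+0-3=16
Max prey = 41 at step 1

Answer: 41 1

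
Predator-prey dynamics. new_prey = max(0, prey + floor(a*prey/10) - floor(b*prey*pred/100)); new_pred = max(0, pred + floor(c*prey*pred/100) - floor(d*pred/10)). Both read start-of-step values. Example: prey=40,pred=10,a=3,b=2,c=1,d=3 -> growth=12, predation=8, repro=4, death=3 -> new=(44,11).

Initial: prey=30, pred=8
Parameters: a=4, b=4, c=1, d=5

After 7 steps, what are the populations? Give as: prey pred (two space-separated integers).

Answer: 125 6

Derivation:
Step 1: prey: 30+12-9=33; pred: 8+2-4=6
Step 2: prey: 33+13-7=39; pred: 6+1-3=4
Step 3: prey: 39+15-6=48; pred: 4+1-2=3
Step 4: prey: 48+19-5=62; pred: 3+1-1=3
Step 5: prey: 62+24-7=79; pred: 3+1-1=3
Step 6: prey: 79+31-9=101; pred: 3+2-1=4
Step 7: prey: 101+40-16=125; pred: 4+4-2=6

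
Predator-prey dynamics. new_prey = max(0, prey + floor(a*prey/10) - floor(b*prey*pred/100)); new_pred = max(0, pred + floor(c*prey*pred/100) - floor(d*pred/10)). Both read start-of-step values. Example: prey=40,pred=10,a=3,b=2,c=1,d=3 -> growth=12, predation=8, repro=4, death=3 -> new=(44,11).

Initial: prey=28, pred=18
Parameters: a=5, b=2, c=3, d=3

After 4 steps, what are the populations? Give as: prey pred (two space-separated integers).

Answer: 0 93

Derivation:
Step 1: prey: 28+14-10=32; pred: 18+15-5=28
Step 2: prey: 32+16-17=31; pred: 28+26-8=46
Step 3: prey: 31+15-28=18; pred: 46+42-13=75
Step 4: prey: 18+9-27=0; pred: 75+40-22=93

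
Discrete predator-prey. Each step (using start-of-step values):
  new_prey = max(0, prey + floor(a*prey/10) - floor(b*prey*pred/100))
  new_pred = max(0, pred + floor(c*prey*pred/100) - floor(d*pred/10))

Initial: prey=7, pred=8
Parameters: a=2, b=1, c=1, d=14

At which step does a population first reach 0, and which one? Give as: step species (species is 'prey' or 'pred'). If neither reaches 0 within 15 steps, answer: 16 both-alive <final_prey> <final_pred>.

Answer: 1 pred

Derivation:
Step 1: prey: 7+1-0=8; pred: 8+0-11=0
First extinction: pred at step 1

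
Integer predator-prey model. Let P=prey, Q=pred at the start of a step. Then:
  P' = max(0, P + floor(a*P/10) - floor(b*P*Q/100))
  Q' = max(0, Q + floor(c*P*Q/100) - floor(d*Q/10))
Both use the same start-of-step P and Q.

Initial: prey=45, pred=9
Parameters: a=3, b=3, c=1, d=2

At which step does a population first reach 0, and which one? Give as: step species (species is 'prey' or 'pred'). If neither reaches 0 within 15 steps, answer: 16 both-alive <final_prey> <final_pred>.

Answer: 16 both-alive 6 5

Derivation:
Step 1: prey: 45+13-12=46; pred: 9+4-1=12
Step 2: prey: 46+13-16=43; pred: 12+5-2=15
Step 3: prey: 43+12-19=36; pred: 15+6-3=18
Step 4: prey: 36+10-19=27; pred: 18+6-3=21
Step 5: prey: 27+8-17=18; pred: 21+5-4=22
Step 6: prey: 18+5-11=12; pred: 22+3-4=21
Step 7: prey: 12+3-7=8; pred: 21+2-4=19
Step 8: prey: 8+2-4=6; pred: 19+1-3=17
Step 9: prey: 6+1-3=4; pred: 17+1-3=15
Step 10: prey: 4+1-1=4; pred: 15+0-3=12
Step 11: prey: 4+1-1=4; pred: 12+0-2=10
Step 12: prey: 4+1-1=4; pred: 10+0-2=8
Step 13: prey: 4+1-0=5; pred: 8+0-1=7
Step 14: prey: 5+1-1=5; pred: 7+0-1=6
Step 15: prey: 5+1-0=6; pred: 6+0-1=5
No extinction within 15 steps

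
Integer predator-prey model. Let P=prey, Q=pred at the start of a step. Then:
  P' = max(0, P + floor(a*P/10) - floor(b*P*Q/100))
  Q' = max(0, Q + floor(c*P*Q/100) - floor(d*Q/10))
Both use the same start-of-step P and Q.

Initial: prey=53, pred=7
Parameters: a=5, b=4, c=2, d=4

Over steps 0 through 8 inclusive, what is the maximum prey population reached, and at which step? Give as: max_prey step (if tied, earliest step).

Step 1: prey: 53+26-14=65; pred: 7+7-2=12
Step 2: prey: 65+32-31=66; pred: 12+15-4=23
Step 3: prey: 66+33-60=39; pred: 23+30-9=44
Step 4: prey: 39+19-68=0; pred: 44+34-17=61
Step 5: prey: 0+0-0=0; pred: 61+0-24=37
Step 6: prey: 0+0-0=0; pred: 37+0-14=23
Step 7: prey: 0+0-0=0; pred: 23+0-9=14
Step 8: prey: 0+0-0=0; pred: 14+0-5=9
Max prey = 66 at step 2

Answer: 66 2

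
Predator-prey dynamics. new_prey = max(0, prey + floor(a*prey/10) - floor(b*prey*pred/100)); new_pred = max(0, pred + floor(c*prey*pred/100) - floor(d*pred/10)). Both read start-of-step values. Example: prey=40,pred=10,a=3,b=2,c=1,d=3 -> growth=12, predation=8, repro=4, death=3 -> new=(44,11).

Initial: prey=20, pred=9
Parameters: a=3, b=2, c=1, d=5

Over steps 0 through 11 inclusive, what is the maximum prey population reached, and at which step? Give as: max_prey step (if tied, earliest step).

Answer: 216 11

Derivation:
Step 1: prey: 20+6-3=23; pred: 9+1-4=6
Step 2: prey: 23+6-2=27; pred: 6+1-3=4
Step 3: prey: 27+8-2=33; pred: 4+1-2=3
Step 4: prey: 33+9-1=41; pred: 3+0-1=2
Step 5: prey: 41+12-1=52; pred: 2+0-1=1
Step 6: prey: 52+15-1=66; pred: 1+0-0=1
Step 7: prey: 66+19-1=84; pred: 1+0-0=1
Step 8: prey: 84+25-1=108; pred: 1+0-0=1
Step 9: prey: 108+32-2=138; pred: 1+1-0=2
Step 10: prey: 138+41-5=174; pred: 2+2-1=3
Step 11: prey: 174+52-10=216; pred: 3+5-1=7
Max prey = 216 at step 11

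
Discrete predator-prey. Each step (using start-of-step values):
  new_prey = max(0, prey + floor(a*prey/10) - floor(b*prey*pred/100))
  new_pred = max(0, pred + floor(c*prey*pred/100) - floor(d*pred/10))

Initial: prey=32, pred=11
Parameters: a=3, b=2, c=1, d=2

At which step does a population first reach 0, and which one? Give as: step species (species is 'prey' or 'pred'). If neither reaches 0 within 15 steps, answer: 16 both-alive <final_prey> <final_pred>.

Step 1: prey: 32+9-7=34; pred: 11+3-2=12
Step 2: prey: 34+10-8=36; pred: 12+4-2=14
Step 3: prey: 36+10-10=36; pred: 14+5-2=17
Step 4: prey: 36+10-12=34; pred: 17+6-3=20
Step 5: prey: 34+10-13=31; pred: 20+6-4=22
Step 6: prey: 31+9-13=27; pred: 22+6-4=24
Step 7: prey: 27+8-12=23; pred: 24+6-4=26
Step 8: prey: 23+6-11=18; pred: 26+5-5=26
Step 9: prey: 18+5-9=14; pred: 26+4-5=25
Step 10: prey: 14+4-7=11; pred: 25+3-5=23
Step 11: prey: 11+3-5=9; pred: 23+2-4=21
Step 12: prey: 9+2-3=8; pred: 21+1-4=18
Step 13: prey: 8+2-2=8; pred: 18+1-3=16
Step 14: prey: 8+2-2=8; pred: 16+1-3=14
Step 15: prey: 8+2-2=8; pred: 14+1-2=13
No extinction within 15 steps

Answer: 16 both-alive 8 13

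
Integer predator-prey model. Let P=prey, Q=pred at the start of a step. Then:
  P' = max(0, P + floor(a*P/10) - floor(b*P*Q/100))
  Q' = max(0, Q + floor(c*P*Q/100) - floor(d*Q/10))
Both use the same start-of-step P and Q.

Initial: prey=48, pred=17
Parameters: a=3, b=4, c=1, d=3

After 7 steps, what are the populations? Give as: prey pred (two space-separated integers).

Answer: 4 5

Derivation:
Step 1: prey: 48+14-32=30; pred: 17+8-5=20
Step 2: prey: 30+9-24=15; pred: 20+6-6=20
Step 3: prey: 15+4-12=7; pred: 20+3-6=17
Step 4: prey: 7+2-4=5; pred: 17+1-5=13
Step 5: prey: 5+1-2=4; pred: 13+0-3=10
Step 6: prey: 4+1-1=4; pred: 10+0-3=7
Step 7: prey: 4+1-1=4; pred: 7+0-2=5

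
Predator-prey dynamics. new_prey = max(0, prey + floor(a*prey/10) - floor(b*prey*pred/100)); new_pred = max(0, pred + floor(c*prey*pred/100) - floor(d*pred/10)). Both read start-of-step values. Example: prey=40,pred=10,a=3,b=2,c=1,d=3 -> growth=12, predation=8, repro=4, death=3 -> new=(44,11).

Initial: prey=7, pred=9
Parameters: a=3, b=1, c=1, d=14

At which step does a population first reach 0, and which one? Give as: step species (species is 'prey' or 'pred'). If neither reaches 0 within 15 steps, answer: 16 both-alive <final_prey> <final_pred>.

Answer: 1 pred

Derivation:
Step 1: prey: 7+2-0=9; pred: 9+0-12=0
First extinction: pred at step 1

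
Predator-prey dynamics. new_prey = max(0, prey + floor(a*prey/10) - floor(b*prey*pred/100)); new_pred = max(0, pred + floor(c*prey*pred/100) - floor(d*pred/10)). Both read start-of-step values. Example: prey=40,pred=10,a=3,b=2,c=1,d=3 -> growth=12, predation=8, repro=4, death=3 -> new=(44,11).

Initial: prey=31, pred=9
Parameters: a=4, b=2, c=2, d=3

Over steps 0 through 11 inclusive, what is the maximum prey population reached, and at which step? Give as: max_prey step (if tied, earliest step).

Step 1: prey: 31+12-5=38; pred: 9+5-2=12
Step 2: prey: 38+15-9=44; pred: 12+9-3=18
Step 3: prey: 44+17-15=46; pred: 18+15-5=28
Step 4: prey: 46+18-25=39; pred: 28+25-8=45
Step 5: prey: 39+15-35=19; pred: 45+35-13=67
Step 6: prey: 19+7-25=1; pred: 67+25-20=72
Step 7: prey: 1+0-1=0; pred: 72+1-21=52
Step 8: prey: 0+0-0=0; pred: 52+0-15=37
Step 9: prey: 0+0-0=0; pred: 37+0-11=26
Step 10: prey: 0+0-0=0; pred: 26+0-7=19
Step 11: prey: 0+0-0=0; pred: 19+0-5=14
Max prey = 46 at step 3

Answer: 46 3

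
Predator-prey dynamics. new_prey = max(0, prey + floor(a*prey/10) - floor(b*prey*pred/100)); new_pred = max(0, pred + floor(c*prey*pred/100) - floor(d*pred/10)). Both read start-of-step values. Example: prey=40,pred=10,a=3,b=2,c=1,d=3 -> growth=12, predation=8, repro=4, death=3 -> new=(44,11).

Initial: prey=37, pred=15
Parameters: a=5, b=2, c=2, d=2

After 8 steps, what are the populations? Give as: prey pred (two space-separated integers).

Step 1: prey: 37+18-11=44; pred: 15+11-3=23
Step 2: prey: 44+22-20=46; pred: 23+20-4=39
Step 3: prey: 46+23-35=34; pred: 39+35-7=67
Step 4: prey: 34+17-45=6; pred: 67+45-13=99
Step 5: prey: 6+3-11=0; pred: 99+11-19=91
Step 6: prey: 0+0-0=0; pred: 91+0-18=73
Step 7: prey: 0+0-0=0; pred: 73+0-14=59
Step 8: prey: 0+0-0=0; pred: 59+0-11=48

Answer: 0 48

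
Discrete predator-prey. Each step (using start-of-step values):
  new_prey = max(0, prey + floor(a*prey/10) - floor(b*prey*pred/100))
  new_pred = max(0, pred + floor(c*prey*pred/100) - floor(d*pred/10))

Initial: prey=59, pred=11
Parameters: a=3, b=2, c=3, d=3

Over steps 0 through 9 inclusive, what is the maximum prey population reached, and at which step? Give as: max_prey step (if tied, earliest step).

Answer: 64 1

Derivation:
Step 1: prey: 59+17-12=64; pred: 11+19-3=27
Step 2: prey: 64+19-34=49; pred: 27+51-8=70
Step 3: prey: 49+14-68=0; pred: 70+102-21=151
Step 4: prey: 0+0-0=0; pred: 151+0-45=106
Step 5: prey: 0+0-0=0; pred: 106+0-31=75
Step 6: prey: 0+0-0=0; pred: 75+0-22=53
Step 7: prey: 0+0-0=0; pred: 53+0-15=38
Step 8: prey: 0+0-0=0; pred: 38+0-11=27
Step 9: prey: 0+0-0=0; pred: 27+0-8=19
Max prey = 64 at step 1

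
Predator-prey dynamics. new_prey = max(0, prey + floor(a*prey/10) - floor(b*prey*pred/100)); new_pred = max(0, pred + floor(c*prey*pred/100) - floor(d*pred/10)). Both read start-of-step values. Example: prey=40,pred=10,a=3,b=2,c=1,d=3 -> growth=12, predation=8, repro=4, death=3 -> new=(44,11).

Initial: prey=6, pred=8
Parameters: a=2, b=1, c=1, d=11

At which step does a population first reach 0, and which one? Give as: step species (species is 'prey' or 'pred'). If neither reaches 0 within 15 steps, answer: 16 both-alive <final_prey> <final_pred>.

Step 1: prey: 6+1-0=7; pred: 8+0-8=0
First extinction: pred at step 1

Answer: 1 pred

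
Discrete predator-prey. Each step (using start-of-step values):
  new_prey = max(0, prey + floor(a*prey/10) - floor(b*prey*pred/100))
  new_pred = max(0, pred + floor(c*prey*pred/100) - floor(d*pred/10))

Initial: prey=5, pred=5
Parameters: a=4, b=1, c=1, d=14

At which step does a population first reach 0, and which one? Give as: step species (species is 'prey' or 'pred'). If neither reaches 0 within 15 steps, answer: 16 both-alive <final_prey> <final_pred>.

Step 1: prey: 5+2-0=7; pred: 5+0-7=0
First extinction: pred at step 1

Answer: 1 pred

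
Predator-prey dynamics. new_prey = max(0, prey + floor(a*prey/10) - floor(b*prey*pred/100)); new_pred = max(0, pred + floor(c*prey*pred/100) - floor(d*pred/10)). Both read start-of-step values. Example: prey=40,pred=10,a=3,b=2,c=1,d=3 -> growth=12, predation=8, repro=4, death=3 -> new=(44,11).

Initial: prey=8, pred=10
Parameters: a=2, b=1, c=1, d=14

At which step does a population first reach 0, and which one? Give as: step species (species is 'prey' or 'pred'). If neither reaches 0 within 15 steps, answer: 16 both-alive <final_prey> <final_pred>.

Answer: 1 pred

Derivation:
Step 1: prey: 8+1-0=9; pred: 10+0-14=0
First extinction: pred at step 1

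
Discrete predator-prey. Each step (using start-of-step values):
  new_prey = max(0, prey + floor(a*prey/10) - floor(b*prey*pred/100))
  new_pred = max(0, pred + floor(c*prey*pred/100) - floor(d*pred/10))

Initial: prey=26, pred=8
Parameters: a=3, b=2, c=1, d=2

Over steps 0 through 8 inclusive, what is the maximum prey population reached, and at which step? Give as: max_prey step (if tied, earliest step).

Step 1: prey: 26+7-4=29; pred: 8+2-1=9
Step 2: prey: 29+8-5=32; pred: 9+2-1=10
Step 3: prey: 32+9-6=35; pred: 10+3-2=11
Step 4: prey: 35+10-7=38; pred: 11+3-2=12
Step 5: prey: 38+11-9=40; pred: 12+4-2=14
Step 6: prey: 40+12-11=41; pred: 14+5-2=17
Step 7: prey: 41+12-13=40; pred: 17+6-3=20
Step 8: prey: 40+12-16=36; pred: 20+8-4=24
Max prey = 41 at step 6

Answer: 41 6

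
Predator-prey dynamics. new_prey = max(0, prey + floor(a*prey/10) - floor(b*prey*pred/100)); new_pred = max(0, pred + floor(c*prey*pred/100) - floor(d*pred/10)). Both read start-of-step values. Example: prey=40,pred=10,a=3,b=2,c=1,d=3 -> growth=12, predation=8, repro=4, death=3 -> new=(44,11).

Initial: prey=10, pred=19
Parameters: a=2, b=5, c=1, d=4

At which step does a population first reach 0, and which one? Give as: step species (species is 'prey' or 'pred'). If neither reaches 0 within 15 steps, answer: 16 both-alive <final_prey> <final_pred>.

Answer: 16 both-alive 2 2

Derivation:
Step 1: prey: 10+2-9=3; pred: 19+1-7=13
Step 2: prey: 3+0-1=2; pred: 13+0-5=8
Step 3: prey: 2+0-0=2; pred: 8+0-3=5
Step 4: prey: 2+0-0=2; pred: 5+0-2=3
Step 5: prey: 2+0-0=2; pred: 3+0-1=2
Step 6: prey: 2+0-0=2; pred: 2+0-0=2
Steps 7-15: state stable at prey=2, pred=2 (no change)
No extinction within 15 steps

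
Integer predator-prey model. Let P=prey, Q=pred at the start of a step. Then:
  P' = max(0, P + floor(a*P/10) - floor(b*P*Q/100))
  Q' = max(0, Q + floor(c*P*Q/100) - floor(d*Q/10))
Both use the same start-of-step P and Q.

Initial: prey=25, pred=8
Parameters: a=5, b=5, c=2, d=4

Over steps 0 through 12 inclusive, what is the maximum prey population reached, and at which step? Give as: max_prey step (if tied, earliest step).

Step 1: prey: 25+12-10=27; pred: 8+4-3=9
Step 2: prey: 27+13-12=28; pred: 9+4-3=10
Step 3: prey: 28+14-14=28; pred: 10+5-4=11
Step 4: prey: 28+14-15=27; pred: 11+6-4=13
Step 5: prey: 27+13-17=23; pred: 13+7-5=15
Step 6: prey: 23+11-17=17; pred: 15+6-6=15
Step 7: prey: 17+8-12=13; pred: 15+5-6=14
Step 8: prey: 13+6-9=10; pred: 14+3-5=12
Step 9: prey: 10+5-6=9; pred: 12+2-4=10
Step 10: prey: 9+4-4=9; pred: 10+1-4=7
Step 11: prey: 9+4-3=10; pred: 7+1-2=6
Step 12: prey: 10+5-3=12; pred: 6+1-2=5
Max prey = 28 at step 2

Answer: 28 2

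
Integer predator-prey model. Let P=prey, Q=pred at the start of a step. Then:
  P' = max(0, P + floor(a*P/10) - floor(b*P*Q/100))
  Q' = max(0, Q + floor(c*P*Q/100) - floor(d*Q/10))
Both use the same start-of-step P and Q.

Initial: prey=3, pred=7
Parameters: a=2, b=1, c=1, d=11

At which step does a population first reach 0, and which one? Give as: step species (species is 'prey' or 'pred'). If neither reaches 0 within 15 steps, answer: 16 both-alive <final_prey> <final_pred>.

Step 1: prey: 3+0-0=3; pred: 7+0-7=0
First extinction: pred at step 1

Answer: 1 pred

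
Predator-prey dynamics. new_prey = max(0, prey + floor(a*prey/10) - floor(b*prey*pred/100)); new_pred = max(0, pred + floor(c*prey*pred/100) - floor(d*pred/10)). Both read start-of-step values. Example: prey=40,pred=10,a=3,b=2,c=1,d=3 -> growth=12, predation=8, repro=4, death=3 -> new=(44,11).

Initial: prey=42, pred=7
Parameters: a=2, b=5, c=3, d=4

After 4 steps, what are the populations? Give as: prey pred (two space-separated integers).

Step 1: prey: 42+8-14=36; pred: 7+8-2=13
Step 2: prey: 36+7-23=20; pred: 13+14-5=22
Step 3: prey: 20+4-22=2; pred: 22+13-8=27
Step 4: prey: 2+0-2=0; pred: 27+1-10=18

Answer: 0 18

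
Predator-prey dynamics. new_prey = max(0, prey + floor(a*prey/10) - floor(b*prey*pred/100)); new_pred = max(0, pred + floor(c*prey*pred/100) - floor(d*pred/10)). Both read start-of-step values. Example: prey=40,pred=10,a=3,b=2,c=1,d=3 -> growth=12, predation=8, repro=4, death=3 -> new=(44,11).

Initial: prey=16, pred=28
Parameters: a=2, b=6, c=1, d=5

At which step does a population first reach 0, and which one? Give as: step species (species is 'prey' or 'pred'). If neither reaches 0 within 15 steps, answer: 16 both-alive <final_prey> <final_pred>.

Step 1: prey: 16+3-26=0; pred: 28+4-14=18
First extinction: prey at step 1

Answer: 1 prey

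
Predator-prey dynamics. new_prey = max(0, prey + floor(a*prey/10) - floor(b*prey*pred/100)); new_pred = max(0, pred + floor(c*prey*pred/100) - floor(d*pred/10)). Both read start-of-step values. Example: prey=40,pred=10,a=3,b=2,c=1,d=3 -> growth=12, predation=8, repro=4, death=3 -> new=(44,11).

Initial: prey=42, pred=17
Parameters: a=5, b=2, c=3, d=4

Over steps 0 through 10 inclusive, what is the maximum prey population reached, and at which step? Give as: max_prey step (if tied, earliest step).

Step 1: prey: 42+21-14=49; pred: 17+21-6=32
Step 2: prey: 49+24-31=42; pred: 32+47-12=67
Step 3: prey: 42+21-56=7; pred: 67+84-26=125
Step 4: prey: 7+3-17=0; pred: 125+26-50=101
Step 5: prey: 0+0-0=0; pred: 101+0-40=61
Step 6: prey: 0+0-0=0; pred: 61+0-24=37
Step 7: prey: 0+0-0=0; pred: 37+0-14=23
Step 8: prey: 0+0-0=0; pred: 23+0-9=14
Step 9: prey: 0+0-0=0; pred: 14+0-5=9
Step 10: prey: 0+0-0=0; pred: 9+0-3=6
Max prey = 49 at step 1

Answer: 49 1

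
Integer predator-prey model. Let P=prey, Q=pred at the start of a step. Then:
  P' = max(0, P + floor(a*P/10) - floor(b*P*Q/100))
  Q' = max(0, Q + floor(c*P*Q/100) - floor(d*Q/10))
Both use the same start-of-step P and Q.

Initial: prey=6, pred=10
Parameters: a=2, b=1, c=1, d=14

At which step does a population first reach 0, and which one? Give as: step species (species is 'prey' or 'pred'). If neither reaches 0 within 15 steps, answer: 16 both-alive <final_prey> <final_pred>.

Answer: 1 pred

Derivation:
Step 1: prey: 6+1-0=7; pred: 10+0-14=0
First extinction: pred at step 1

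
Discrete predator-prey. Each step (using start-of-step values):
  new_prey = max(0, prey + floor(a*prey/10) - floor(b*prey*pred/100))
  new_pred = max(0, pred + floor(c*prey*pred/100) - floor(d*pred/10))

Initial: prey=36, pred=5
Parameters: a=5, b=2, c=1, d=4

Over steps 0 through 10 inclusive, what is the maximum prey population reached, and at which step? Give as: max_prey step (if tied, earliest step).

Step 1: prey: 36+18-3=51; pred: 5+1-2=4
Step 2: prey: 51+25-4=72; pred: 4+2-1=5
Step 3: prey: 72+36-7=101; pred: 5+3-2=6
Step 4: prey: 101+50-12=139; pred: 6+6-2=10
Step 5: prey: 139+69-27=181; pred: 10+13-4=19
Step 6: prey: 181+90-68=203; pred: 19+34-7=46
Step 7: prey: 203+101-186=118; pred: 46+93-18=121
Step 8: prey: 118+59-285=0; pred: 121+142-48=215
Step 9: prey: 0+0-0=0; pred: 215+0-86=129
Step 10: prey: 0+0-0=0; pred: 129+0-51=78
Max prey = 203 at step 6

Answer: 203 6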